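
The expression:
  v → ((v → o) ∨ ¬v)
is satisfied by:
  {o: True, v: False}
  {v: False, o: False}
  {v: True, o: True}


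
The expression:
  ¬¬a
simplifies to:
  a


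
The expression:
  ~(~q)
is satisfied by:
  {q: True}


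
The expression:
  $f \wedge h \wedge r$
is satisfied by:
  {r: True, h: True, f: True}


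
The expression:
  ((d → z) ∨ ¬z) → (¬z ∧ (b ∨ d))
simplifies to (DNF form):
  (b ∧ ¬z) ∨ (d ∧ ¬z)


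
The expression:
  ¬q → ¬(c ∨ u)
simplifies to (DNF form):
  q ∨ (¬c ∧ ¬u)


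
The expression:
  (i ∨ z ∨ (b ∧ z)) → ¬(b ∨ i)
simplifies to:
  ¬i ∧ (¬b ∨ ¬z)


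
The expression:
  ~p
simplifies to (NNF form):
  ~p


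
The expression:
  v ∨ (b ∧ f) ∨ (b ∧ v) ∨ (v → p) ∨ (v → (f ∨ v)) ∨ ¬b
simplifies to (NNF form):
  True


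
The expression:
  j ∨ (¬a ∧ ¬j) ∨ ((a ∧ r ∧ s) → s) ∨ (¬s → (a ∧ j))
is always true.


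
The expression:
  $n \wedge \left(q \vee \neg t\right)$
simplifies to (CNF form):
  $n \wedge \left(q \vee \neg t\right)$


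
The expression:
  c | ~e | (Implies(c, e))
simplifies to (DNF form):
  True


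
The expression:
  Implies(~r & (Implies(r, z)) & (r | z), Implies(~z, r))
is always true.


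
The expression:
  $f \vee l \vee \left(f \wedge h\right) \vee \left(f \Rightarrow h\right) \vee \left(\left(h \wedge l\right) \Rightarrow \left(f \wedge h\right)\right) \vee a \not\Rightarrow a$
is always true.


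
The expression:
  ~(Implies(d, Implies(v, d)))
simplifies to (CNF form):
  False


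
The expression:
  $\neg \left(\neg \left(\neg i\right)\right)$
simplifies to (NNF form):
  $\neg i$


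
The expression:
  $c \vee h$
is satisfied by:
  {c: True, h: True}
  {c: True, h: False}
  {h: True, c: False}


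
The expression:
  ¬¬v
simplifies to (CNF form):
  v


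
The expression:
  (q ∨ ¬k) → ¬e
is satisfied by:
  {k: True, e: False, q: False}
  {k: False, e: False, q: False}
  {q: True, k: True, e: False}
  {q: True, k: False, e: False}
  {e: True, k: True, q: False}


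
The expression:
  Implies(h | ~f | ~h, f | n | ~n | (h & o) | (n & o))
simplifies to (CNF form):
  True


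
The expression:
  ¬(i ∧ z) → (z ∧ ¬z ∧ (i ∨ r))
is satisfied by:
  {z: True, i: True}


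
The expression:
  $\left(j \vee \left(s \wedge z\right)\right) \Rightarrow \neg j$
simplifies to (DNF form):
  $\neg j$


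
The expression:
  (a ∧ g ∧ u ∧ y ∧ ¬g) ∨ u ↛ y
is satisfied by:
  {u: True, y: False}


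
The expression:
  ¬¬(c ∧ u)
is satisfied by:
  {c: True, u: True}


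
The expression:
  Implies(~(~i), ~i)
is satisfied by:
  {i: False}


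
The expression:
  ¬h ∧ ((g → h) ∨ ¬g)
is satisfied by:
  {g: False, h: False}


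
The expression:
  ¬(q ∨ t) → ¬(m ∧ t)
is always true.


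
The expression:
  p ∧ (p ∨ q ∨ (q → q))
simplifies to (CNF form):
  p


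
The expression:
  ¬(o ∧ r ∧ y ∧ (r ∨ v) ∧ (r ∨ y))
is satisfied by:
  {o: False, y: False, r: False}
  {r: True, o: False, y: False}
  {y: True, o: False, r: False}
  {r: True, y: True, o: False}
  {o: True, r: False, y: False}
  {r: True, o: True, y: False}
  {y: True, o: True, r: False}


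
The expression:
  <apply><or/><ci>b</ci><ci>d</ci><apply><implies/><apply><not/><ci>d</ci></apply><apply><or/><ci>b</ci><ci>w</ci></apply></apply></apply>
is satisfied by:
  {b: True, d: True, w: True}
  {b: True, d: True, w: False}
  {b: True, w: True, d: False}
  {b: True, w: False, d: False}
  {d: True, w: True, b: False}
  {d: True, w: False, b: False}
  {w: True, d: False, b: False}


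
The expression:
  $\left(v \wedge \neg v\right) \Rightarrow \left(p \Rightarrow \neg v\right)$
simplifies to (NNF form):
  $\text{True}$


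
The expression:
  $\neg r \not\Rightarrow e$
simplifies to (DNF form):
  $\neg e \wedge \neg r$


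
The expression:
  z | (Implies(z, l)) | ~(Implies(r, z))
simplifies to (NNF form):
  True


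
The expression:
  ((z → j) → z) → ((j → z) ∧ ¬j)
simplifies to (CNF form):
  ¬j ∨ ¬z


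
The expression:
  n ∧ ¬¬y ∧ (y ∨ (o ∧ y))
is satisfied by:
  {y: True, n: True}


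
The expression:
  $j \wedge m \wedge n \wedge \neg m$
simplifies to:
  $\text{False}$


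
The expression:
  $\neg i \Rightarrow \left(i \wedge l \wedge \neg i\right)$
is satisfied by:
  {i: True}


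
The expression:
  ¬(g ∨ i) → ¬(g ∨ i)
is always true.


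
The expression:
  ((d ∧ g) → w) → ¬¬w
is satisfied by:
  {g: True, w: True, d: True}
  {g: True, w: True, d: False}
  {w: True, d: True, g: False}
  {w: True, d: False, g: False}
  {g: True, d: True, w: False}


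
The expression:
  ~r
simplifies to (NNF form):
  ~r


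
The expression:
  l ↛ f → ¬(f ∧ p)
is always true.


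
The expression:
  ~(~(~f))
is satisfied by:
  {f: False}


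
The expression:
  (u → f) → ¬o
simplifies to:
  (u ∧ ¬f) ∨ ¬o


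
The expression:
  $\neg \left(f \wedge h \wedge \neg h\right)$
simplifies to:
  $\text{True}$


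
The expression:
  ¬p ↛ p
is always true.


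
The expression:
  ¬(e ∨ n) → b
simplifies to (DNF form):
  b ∨ e ∨ n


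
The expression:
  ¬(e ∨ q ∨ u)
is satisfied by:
  {q: False, u: False, e: False}


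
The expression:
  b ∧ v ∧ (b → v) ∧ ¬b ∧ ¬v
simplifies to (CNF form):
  False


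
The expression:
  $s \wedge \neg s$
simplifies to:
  $\text{False}$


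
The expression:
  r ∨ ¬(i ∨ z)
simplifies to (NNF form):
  r ∨ (¬i ∧ ¬z)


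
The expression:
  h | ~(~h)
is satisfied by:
  {h: True}


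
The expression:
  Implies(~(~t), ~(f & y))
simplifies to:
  ~f | ~t | ~y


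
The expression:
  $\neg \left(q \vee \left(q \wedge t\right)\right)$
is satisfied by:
  {q: False}


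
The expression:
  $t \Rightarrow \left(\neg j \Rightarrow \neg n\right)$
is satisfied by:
  {j: True, t: False, n: False}
  {j: False, t: False, n: False}
  {n: True, j: True, t: False}
  {n: True, j: False, t: False}
  {t: True, j: True, n: False}
  {t: True, j: False, n: False}
  {t: True, n: True, j: True}


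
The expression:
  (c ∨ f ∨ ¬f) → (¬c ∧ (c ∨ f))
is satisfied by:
  {f: True, c: False}


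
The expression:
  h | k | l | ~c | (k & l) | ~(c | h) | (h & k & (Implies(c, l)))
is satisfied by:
  {h: True, k: True, l: True, c: False}
  {h: True, k: True, c: False, l: False}
  {h: True, l: True, c: False, k: False}
  {h: True, c: False, l: False, k: False}
  {k: True, l: True, c: False, h: False}
  {k: True, c: False, l: False, h: False}
  {l: True, k: False, c: False, h: False}
  {k: False, c: False, l: False, h: False}
  {k: True, h: True, c: True, l: True}
  {k: True, h: True, c: True, l: False}
  {h: True, c: True, l: True, k: False}
  {h: True, c: True, k: False, l: False}
  {l: True, c: True, k: True, h: False}
  {c: True, k: True, h: False, l: False}
  {c: True, l: True, h: False, k: False}


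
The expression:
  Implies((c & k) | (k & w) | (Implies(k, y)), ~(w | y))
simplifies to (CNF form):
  ~w & ~y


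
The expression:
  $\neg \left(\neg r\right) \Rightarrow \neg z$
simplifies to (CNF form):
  $\neg r \vee \neg z$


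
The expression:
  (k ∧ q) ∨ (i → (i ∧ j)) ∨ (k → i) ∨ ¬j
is always true.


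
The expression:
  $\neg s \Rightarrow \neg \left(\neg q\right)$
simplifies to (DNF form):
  $q \vee s$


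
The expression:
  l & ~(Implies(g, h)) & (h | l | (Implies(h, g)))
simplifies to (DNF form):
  g & l & ~h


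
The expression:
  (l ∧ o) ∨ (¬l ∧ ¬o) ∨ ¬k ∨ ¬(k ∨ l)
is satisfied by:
  {l: False, k: False, o: False}
  {o: True, l: False, k: False}
  {l: True, o: False, k: False}
  {o: True, l: True, k: False}
  {k: True, o: False, l: False}
  {o: True, k: True, l: True}


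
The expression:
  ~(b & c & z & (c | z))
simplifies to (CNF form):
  ~b | ~c | ~z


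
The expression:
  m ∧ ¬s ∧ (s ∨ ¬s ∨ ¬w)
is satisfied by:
  {m: True, s: False}


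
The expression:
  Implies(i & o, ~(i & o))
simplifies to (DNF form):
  ~i | ~o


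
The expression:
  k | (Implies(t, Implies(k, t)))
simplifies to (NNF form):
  True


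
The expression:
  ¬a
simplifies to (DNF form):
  ¬a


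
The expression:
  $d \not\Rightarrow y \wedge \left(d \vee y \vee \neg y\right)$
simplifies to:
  $d \wedge \neg y$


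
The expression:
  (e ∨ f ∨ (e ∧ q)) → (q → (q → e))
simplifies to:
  e ∨ ¬f ∨ ¬q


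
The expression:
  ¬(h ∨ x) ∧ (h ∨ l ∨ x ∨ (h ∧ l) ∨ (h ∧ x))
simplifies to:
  l ∧ ¬h ∧ ¬x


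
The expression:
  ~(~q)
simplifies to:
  q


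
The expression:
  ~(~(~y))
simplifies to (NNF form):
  ~y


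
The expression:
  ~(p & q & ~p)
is always true.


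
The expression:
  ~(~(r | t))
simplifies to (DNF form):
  r | t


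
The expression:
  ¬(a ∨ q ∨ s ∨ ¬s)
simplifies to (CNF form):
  False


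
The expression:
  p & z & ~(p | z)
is never true.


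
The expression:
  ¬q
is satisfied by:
  {q: False}


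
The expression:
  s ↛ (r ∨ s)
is never true.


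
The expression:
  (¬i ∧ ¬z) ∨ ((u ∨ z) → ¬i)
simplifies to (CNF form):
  (¬i ∨ ¬u) ∧ (¬i ∨ ¬z)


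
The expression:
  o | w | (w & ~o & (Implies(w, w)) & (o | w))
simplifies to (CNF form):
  o | w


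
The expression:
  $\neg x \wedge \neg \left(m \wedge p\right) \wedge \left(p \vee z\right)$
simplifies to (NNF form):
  $\neg x \wedge \left(p \vee z\right) \wedge \left(\neg m \vee \neg p\right)$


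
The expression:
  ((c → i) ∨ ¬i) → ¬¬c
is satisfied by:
  {c: True}


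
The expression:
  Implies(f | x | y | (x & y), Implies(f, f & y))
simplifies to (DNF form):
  y | ~f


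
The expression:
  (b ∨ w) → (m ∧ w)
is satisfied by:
  {m: True, b: False, w: False}
  {b: False, w: False, m: False}
  {m: True, w: True, b: False}
  {m: True, b: True, w: True}


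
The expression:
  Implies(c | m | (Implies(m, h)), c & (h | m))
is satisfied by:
  {c: True, m: True, h: True}
  {c: True, m: True, h: False}
  {c: True, h: True, m: False}


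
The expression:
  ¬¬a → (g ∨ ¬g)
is always true.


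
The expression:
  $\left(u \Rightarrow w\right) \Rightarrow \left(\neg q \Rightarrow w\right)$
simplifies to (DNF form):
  $q \vee u \vee w$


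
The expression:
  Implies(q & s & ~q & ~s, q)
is always true.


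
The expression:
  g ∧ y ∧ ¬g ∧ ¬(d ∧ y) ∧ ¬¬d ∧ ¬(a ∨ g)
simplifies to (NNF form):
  False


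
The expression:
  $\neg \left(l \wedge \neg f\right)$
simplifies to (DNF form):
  $f \vee \neg l$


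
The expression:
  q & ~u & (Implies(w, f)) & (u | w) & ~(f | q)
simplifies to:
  False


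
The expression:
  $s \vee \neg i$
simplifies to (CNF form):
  $s \vee \neg i$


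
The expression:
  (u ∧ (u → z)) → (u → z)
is always true.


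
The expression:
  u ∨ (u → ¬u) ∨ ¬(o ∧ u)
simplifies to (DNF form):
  True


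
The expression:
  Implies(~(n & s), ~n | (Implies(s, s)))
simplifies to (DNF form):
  True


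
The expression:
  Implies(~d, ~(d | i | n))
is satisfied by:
  {d: True, n: False, i: False}
  {i: True, d: True, n: False}
  {d: True, n: True, i: False}
  {i: True, d: True, n: True}
  {i: False, n: False, d: False}


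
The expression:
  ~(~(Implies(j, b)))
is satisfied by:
  {b: True, j: False}
  {j: False, b: False}
  {j: True, b: True}


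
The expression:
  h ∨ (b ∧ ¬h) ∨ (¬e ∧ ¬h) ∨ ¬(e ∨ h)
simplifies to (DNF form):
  b ∨ h ∨ ¬e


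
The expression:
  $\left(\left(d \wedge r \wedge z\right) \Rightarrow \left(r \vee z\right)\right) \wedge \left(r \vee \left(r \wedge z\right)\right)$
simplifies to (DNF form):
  $r$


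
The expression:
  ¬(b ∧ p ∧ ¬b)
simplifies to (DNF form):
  True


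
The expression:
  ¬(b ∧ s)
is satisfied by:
  {s: False, b: False}
  {b: True, s: False}
  {s: True, b: False}


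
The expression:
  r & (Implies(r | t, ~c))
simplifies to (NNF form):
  r & ~c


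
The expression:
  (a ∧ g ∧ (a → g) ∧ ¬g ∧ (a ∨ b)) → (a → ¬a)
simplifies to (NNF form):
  True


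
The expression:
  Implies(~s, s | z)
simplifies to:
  s | z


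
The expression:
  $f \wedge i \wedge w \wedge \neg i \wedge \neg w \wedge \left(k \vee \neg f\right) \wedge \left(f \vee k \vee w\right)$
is never true.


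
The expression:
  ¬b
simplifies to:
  ¬b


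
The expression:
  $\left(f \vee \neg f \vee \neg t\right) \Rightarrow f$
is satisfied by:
  {f: True}


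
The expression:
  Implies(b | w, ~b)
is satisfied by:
  {b: False}


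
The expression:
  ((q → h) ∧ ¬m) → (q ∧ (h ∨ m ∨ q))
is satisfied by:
  {q: True, m: True}
  {q: True, m: False}
  {m: True, q: False}


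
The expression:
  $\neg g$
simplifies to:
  $\neg g$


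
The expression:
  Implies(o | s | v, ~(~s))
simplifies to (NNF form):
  s | (~o & ~v)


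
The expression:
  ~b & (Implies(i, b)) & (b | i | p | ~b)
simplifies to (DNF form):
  ~b & ~i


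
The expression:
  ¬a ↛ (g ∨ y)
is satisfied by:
  {g: False, y: False, a: False}


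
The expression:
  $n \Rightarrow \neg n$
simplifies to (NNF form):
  $\neg n$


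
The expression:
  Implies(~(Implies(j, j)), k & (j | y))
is always true.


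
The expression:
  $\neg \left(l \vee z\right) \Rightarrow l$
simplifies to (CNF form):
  $l \vee z$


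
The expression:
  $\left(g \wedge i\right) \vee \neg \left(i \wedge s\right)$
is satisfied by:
  {g: True, s: False, i: False}
  {s: False, i: False, g: False}
  {i: True, g: True, s: False}
  {i: True, s: False, g: False}
  {g: True, s: True, i: False}
  {s: True, g: False, i: False}
  {i: True, s: True, g: True}


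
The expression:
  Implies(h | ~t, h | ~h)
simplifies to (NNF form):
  True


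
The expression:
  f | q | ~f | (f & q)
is always true.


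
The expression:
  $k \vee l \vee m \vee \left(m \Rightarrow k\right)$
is always true.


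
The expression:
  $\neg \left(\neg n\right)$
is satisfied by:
  {n: True}


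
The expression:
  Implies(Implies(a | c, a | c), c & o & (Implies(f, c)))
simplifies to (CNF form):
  c & o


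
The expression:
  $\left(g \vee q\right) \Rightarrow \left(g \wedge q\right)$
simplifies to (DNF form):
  $\left(g \wedge q\right) \vee \left(\neg g \wedge \neg q\right)$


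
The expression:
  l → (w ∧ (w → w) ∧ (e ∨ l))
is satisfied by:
  {w: True, l: False}
  {l: False, w: False}
  {l: True, w: True}


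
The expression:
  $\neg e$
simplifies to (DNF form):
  $\neg e$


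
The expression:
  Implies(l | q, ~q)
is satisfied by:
  {q: False}


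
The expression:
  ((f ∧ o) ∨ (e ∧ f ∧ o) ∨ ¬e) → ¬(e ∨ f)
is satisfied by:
  {e: True, f: False, o: False}
  {e: False, f: False, o: False}
  {o: True, e: True, f: False}
  {o: True, e: False, f: False}
  {f: True, e: True, o: False}


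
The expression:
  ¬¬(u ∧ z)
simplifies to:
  u ∧ z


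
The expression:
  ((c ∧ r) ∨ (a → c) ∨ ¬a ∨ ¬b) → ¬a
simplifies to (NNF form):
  (b ∧ ¬c) ∨ ¬a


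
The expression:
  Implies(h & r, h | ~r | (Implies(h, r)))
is always true.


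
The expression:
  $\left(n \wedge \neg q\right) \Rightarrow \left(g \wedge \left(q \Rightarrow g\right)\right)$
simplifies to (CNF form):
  $g \vee q \vee \neg n$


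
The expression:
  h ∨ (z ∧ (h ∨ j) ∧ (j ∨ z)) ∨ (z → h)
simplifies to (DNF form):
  h ∨ j ∨ ¬z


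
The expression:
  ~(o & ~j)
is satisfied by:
  {j: True, o: False}
  {o: False, j: False}
  {o: True, j: True}


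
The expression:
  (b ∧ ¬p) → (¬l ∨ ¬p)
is always true.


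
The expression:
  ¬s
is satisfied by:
  {s: False}


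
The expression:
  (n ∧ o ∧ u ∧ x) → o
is always true.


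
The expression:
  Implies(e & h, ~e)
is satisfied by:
  {h: False, e: False}
  {e: True, h: False}
  {h: True, e: False}


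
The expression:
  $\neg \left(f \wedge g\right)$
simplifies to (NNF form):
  $\neg f \vee \neg g$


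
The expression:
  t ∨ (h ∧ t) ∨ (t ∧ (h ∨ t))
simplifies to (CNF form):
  t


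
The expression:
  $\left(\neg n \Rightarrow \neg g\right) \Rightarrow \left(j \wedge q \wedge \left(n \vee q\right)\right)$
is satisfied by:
  {q: True, g: True, j: True, n: False}
  {q: True, g: True, j: False, n: False}
  {q: True, j: True, g: False, n: False}
  {g: True, j: True, q: False, n: False}
  {g: True, q: False, j: False, n: False}
  {n: True, q: True, g: True, j: True}
  {n: True, q: True, j: True, g: False}


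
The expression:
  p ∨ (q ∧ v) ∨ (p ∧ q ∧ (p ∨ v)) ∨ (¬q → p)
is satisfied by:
  {q: True, p: True}
  {q: True, p: False}
  {p: True, q: False}


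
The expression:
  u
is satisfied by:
  {u: True}


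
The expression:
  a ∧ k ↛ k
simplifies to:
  False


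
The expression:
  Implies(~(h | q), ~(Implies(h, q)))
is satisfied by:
  {q: True, h: True}
  {q: True, h: False}
  {h: True, q: False}


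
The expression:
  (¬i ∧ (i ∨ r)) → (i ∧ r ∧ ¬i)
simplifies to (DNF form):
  i ∨ ¬r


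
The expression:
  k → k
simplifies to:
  True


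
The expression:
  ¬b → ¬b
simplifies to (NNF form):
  True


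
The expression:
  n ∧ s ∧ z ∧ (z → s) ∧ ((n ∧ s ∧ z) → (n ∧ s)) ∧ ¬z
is never true.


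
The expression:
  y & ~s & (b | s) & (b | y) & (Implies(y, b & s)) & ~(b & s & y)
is never true.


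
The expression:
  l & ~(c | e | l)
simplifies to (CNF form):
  False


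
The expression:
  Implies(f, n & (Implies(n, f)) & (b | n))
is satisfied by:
  {n: True, f: False}
  {f: False, n: False}
  {f: True, n: True}


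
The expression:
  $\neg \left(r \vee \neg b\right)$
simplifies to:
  $b \wedge \neg r$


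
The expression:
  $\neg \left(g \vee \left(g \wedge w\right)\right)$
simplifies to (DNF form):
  $\neg g$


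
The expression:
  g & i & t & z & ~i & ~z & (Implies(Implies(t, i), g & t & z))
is never true.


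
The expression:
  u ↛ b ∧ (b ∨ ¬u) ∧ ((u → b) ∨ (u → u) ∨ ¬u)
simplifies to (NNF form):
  False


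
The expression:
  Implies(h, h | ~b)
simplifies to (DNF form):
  True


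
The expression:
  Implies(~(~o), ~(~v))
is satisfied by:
  {v: True, o: False}
  {o: False, v: False}
  {o: True, v: True}


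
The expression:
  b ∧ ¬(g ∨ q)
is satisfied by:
  {b: True, q: False, g: False}


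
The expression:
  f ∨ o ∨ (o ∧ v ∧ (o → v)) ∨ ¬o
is always true.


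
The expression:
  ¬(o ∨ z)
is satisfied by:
  {o: False, z: False}


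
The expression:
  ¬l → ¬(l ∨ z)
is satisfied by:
  {l: True, z: False}
  {z: False, l: False}
  {z: True, l: True}


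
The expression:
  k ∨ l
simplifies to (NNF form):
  k ∨ l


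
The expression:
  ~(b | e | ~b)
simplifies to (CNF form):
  False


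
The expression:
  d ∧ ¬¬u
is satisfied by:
  {u: True, d: True}


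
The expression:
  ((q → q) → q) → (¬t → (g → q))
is always true.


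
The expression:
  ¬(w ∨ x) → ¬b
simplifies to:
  w ∨ x ∨ ¬b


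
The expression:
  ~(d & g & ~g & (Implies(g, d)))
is always true.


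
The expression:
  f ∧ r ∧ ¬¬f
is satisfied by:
  {r: True, f: True}


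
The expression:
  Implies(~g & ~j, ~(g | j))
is always true.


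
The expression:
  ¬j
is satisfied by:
  {j: False}


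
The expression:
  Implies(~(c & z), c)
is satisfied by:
  {c: True}


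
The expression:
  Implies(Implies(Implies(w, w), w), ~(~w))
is always true.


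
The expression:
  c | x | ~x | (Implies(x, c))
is always true.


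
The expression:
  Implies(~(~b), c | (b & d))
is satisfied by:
  {d: True, c: True, b: False}
  {d: True, c: False, b: False}
  {c: True, d: False, b: False}
  {d: False, c: False, b: False}
  {b: True, d: True, c: True}
  {b: True, d: True, c: False}
  {b: True, c: True, d: False}


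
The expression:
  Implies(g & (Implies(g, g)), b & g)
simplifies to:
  b | ~g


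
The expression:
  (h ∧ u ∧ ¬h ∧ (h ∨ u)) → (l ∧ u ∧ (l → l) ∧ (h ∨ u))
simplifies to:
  True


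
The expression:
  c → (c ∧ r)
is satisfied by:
  {r: True, c: False}
  {c: False, r: False}
  {c: True, r: True}


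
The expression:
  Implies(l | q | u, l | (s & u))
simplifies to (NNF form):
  l | (s & u) | (~q & ~u)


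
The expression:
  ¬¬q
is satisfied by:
  {q: True}


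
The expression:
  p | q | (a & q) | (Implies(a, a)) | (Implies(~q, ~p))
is always true.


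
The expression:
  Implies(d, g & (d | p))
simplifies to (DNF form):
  g | ~d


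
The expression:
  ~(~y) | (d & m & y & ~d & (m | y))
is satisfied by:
  {y: True}


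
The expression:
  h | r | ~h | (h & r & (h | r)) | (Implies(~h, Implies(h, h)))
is always true.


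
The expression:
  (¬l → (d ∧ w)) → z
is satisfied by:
  {z: True, d: False, w: False, l: False}
  {z: True, w: True, d: False, l: False}
  {z: True, d: True, w: False, l: False}
  {z: True, w: True, d: True, l: False}
  {z: True, l: True, d: False, w: False}
  {z: True, l: True, w: True, d: False}
  {z: True, l: True, d: True, w: False}
  {z: True, l: True, w: True, d: True}
  {l: False, d: False, w: False, z: False}
  {w: True, l: False, d: False, z: False}
  {d: True, l: False, w: False, z: False}


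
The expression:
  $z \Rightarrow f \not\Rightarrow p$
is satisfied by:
  {f: True, p: False, z: False}
  {p: False, z: False, f: False}
  {f: True, p: True, z: False}
  {p: True, f: False, z: False}
  {z: True, f: True, p: False}


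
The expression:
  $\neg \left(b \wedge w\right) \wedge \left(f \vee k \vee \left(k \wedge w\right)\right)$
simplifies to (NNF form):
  $\left(f \wedge \neg b\right) \vee \left(f \wedge \neg w\right) \vee \left(k \wedge \neg b\right) \vee \left(k \wedge \neg w\right)$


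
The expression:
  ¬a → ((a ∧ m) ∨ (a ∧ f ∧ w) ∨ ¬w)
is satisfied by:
  {a: True, w: False}
  {w: False, a: False}
  {w: True, a: True}


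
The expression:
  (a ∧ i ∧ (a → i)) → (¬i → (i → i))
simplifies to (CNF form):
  True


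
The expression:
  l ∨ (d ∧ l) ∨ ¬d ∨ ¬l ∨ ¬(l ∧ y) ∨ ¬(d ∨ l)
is always true.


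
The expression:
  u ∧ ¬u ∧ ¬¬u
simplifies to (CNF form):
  False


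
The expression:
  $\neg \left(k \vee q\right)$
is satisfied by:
  {q: False, k: False}


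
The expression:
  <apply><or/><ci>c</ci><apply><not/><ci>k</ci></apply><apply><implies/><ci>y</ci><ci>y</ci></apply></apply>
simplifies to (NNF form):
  <true/>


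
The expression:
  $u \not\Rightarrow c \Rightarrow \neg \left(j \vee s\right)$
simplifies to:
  $c \vee \left(\neg j \wedge \neg s\right) \vee \neg u$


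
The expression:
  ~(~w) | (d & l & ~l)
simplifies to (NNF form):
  w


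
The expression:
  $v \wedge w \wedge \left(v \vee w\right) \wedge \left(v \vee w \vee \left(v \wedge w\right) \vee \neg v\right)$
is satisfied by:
  {w: True, v: True}


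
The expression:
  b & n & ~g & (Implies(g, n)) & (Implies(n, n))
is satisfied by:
  {b: True, n: True, g: False}


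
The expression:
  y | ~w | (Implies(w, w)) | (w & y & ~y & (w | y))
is always true.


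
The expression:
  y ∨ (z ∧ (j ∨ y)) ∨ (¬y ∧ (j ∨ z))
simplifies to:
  j ∨ y ∨ z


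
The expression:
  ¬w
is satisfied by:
  {w: False}


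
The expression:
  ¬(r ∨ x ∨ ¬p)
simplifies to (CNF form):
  p ∧ ¬r ∧ ¬x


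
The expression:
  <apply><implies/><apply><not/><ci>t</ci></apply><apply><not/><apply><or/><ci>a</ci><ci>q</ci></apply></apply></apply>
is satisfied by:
  {t: True, q: False, a: False}
  {a: True, t: True, q: False}
  {t: True, q: True, a: False}
  {a: True, t: True, q: True}
  {a: False, q: False, t: False}


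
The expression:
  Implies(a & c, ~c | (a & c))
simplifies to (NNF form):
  True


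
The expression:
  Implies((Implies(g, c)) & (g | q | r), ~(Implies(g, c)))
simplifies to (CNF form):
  (g | ~q) & (g | ~r) & (~c | ~g)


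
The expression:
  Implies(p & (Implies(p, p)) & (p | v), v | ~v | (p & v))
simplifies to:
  True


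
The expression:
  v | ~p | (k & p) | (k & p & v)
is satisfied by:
  {k: True, v: True, p: False}
  {k: True, p: False, v: False}
  {v: True, p: False, k: False}
  {v: False, p: False, k: False}
  {k: True, v: True, p: True}
  {k: True, p: True, v: False}
  {v: True, p: True, k: False}


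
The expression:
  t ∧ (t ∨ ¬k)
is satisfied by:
  {t: True}


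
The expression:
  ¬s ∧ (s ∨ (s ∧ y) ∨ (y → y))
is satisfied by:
  {s: False}


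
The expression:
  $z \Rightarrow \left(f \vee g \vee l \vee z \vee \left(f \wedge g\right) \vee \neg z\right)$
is always true.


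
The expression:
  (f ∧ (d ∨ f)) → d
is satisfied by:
  {d: True, f: False}
  {f: False, d: False}
  {f: True, d: True}


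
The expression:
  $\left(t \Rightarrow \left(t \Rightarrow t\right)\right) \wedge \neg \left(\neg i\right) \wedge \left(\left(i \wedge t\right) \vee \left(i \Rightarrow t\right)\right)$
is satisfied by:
  {t: True, i: True}


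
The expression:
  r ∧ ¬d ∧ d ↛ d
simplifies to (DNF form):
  False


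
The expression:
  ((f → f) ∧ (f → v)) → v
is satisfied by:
  {v: True, f: True}
  {v: True, f: False}
  {f: True, v: False}


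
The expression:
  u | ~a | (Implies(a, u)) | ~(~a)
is always true.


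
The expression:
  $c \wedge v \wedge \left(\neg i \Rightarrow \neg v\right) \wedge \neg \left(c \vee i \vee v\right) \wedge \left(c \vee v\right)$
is never true.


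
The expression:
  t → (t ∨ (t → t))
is always true.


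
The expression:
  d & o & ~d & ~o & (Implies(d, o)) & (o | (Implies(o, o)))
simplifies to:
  False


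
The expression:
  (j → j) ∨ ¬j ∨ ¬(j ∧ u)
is always true.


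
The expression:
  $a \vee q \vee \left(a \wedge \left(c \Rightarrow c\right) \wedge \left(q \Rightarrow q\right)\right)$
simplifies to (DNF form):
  $a \vee q$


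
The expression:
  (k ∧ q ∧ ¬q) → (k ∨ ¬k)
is always true.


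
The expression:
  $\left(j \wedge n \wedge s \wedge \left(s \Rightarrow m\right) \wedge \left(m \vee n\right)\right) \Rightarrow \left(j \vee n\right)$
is always true.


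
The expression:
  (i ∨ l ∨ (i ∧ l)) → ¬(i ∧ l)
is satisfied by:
  {l: False, i: False}
  {i: True, l: False}
  {l: True, i: False}


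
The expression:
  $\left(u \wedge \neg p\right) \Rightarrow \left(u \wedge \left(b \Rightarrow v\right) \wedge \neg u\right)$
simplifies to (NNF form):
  $p \vee \neg u$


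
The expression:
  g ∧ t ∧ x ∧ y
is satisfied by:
  {t: True, g: True, x: True, y: True}


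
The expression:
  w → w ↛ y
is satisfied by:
  {w: False, y: False}
  {y: True, w: False}
  {w: True, y: False}


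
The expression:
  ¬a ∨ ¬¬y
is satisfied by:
  {y: True, a: False}
  {a: False, y: False}
  {a: True, y: True}


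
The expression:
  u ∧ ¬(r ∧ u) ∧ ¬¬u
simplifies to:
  u ∧ ¬r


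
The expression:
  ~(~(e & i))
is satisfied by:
  {i: True, e: True}


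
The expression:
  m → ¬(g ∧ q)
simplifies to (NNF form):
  ¬g ∨ ¬m ∨ ¬q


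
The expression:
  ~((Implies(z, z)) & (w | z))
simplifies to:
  ~w & ~z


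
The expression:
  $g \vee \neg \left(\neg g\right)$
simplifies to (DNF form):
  $g$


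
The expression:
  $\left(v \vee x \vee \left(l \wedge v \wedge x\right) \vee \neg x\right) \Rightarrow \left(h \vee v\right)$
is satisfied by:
  {v: True, h: True}
  {v: True, h: False}
  {h: True, v: False}


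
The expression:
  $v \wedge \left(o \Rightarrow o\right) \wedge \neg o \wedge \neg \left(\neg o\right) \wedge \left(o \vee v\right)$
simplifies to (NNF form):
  $\text{False}$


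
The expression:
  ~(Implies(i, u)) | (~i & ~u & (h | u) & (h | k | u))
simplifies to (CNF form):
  ~u & (h | i)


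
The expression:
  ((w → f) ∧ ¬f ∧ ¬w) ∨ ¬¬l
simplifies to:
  l ∨ (¬f ∧ ¬w)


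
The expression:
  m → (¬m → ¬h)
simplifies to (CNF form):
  True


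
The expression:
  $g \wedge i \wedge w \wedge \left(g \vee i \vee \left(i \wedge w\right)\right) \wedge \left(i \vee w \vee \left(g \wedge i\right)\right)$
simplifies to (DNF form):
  $g \wedge i \wedge w$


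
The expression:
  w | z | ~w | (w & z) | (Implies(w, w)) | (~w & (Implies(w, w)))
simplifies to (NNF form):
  True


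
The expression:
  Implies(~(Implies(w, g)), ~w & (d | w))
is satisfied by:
  {g: True, w: False}
  {w: False, g: False}
  {w: True, g: True}


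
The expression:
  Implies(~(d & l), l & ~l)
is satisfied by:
  {d: True, l: True}


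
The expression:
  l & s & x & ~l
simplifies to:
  False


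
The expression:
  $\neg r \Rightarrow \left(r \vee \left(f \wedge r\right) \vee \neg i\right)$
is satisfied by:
  {r: True, i: False}
  {i: False, r: False}
  {i: True, r: True}


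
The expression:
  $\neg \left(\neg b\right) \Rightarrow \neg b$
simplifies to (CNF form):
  $\neg b$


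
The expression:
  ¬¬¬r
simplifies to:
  ¬r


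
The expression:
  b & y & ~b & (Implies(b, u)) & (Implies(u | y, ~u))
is never true.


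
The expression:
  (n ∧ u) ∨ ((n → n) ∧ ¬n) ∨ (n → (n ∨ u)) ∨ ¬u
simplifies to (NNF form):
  True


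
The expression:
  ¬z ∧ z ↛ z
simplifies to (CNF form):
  False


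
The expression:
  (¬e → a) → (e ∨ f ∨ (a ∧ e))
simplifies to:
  e ∨ f ∨ ¬a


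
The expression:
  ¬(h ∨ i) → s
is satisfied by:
  {i: True, h: True, s: True}
  {i: True, h: True, s: False}
  {i: True, s: True, h: False}
  {i: True, s: False, h: False}
  {h: True, s: True, i: False}
  {h: True, s: False, i: False}
  {s: True, h: False, i: False}


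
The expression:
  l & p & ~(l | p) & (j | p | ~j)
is never true.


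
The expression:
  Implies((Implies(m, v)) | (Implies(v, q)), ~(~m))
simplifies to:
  m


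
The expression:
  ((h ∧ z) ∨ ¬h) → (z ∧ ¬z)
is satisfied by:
  {h: True, z: False}


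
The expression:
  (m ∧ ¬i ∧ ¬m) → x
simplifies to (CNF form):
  True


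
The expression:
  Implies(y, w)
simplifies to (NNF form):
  w | ~y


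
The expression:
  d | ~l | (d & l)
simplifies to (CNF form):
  d | ~l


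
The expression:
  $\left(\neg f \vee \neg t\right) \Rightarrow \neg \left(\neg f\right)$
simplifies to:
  $f$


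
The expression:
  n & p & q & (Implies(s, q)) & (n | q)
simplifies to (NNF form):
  n & p & q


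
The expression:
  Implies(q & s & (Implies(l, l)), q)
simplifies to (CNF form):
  True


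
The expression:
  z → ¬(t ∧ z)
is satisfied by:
  {t: False, z: False}
  {z: True, t: False}
  {t: True, z: False}


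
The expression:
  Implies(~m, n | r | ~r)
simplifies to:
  True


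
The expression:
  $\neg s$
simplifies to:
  $\neg s$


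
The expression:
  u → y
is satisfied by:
  {y: True, u: False}
  {u: False, y: False}
  {u: True, y: True}


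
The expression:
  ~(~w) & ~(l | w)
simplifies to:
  False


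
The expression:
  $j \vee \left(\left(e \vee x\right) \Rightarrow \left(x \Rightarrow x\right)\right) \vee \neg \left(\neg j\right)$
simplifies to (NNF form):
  $\text{True}$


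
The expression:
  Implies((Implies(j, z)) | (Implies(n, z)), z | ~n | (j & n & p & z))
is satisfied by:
  {z: True, j: True, n: False}
  {z: True, j: False, n: False}
  {j: True, z: False, n: False}
  {z: False, j: False, n: False}
  {n: True, z: True, j: True}
  {n: True, z: True, j: False}
  {n: True, j: True, z: False}


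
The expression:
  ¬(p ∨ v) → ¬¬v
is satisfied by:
  {v: True, p: True}
  {v: True, p: False}
  {p: True, v: False}


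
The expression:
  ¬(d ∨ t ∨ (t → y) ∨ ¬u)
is never true.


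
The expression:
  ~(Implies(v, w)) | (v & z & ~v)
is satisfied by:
  {v: True, w: False}


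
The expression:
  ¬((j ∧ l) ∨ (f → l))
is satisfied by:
  {f: True, l: False}


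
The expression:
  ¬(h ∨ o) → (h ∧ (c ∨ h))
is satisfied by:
  {o: True, h: True}
  {o: True, h: False}
  {h: True, o: False}


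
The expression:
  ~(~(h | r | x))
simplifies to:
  h | r | x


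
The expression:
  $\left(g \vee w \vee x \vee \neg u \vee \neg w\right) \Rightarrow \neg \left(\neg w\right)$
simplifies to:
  $w$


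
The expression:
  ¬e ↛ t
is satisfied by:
  {t: True, e: False}
  {e: False, t: False}
  {e: True, t: True}


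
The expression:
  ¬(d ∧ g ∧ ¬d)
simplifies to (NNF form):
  True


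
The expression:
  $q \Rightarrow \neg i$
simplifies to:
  $\neg i \vee \neg q$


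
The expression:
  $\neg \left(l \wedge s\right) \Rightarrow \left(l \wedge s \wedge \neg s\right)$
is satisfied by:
  {s: True, l: True}


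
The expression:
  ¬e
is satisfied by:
  {e: False}


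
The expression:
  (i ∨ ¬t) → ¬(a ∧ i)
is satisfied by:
  {a: False, i: False}
  {i: True, a: False}
  {a: True, i: False}


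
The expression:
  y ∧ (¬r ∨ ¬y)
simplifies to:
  y ∧ ¬r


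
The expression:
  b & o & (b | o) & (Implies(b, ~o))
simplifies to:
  False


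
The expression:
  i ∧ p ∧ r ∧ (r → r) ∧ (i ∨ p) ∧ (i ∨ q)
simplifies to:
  i ∧ p ∧ r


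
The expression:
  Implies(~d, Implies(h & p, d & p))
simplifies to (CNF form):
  d | ~h | ~p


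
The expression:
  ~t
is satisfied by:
  {t: False}


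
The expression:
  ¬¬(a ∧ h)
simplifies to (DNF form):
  a ∧ h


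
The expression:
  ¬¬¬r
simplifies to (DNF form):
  ¬r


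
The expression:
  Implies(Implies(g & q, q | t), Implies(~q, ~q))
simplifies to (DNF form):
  True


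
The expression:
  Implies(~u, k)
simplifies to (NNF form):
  k | u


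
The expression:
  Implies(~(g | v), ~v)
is always true.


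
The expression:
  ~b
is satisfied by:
  {b: False}


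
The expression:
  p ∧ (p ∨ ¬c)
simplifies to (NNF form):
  p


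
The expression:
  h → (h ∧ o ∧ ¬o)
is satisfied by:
  {h: False}


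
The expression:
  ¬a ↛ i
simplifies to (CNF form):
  i ∨ ¬a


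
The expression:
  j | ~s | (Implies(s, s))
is always true.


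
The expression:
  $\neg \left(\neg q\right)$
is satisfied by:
  {q: True}


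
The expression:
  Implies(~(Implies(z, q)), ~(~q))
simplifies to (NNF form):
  q | ~z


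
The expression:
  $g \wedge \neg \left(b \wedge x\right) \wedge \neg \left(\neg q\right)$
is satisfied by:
  {g: True, q: True, x: False, b: False}
  {b: True, g: True, q: True, x: False}
  {x: True, g: True, q: True, b: False}


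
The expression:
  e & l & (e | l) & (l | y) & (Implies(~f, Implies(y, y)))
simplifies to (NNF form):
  e & l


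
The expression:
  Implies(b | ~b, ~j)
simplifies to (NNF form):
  ~j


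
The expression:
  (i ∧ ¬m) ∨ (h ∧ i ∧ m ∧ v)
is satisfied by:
  {i: True, h: True, v: True, m: False}
  {i: True, h: True, v: False, m: False}
  {i: True, v: True, m: False, h: False}
  {i: True, v: False, m: False, h: False}
  {i: True, h: True, m: True, v: True}


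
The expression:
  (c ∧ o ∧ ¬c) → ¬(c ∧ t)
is always true.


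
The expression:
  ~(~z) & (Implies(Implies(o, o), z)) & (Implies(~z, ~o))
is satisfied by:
  {z: True}


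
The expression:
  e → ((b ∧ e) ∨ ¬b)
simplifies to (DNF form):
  True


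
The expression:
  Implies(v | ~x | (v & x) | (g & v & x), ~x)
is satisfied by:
  {v: False, x: False}
  {x: True, v: False}
  {v: True, x: False}


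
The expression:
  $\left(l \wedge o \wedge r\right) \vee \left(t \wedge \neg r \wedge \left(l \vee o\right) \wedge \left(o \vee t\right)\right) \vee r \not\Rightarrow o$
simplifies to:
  $\left(l \wedge r\right) \vee \left(l \wedge t\right) \vee \left(r \wedge \neg o\right) \vee \left(o \wedge t \wedge \neg r\right)$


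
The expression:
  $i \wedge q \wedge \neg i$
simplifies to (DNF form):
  $\text{False}$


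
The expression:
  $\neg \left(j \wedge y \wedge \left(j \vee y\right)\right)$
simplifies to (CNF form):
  $\neg j \vee \neg y$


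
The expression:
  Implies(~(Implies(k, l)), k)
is always true.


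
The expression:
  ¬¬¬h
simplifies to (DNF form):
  ¬h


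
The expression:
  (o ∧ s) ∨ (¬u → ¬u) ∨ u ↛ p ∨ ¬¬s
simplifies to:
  True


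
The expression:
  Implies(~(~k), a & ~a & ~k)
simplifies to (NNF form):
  ~k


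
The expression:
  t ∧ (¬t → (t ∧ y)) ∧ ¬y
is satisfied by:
  {t: True, y: False}


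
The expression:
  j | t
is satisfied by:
  {t: True, j: True}
  {t: True, j: False}
  {j: True, t: False}


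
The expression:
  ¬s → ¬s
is always true.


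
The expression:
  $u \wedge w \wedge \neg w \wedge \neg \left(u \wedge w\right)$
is never true.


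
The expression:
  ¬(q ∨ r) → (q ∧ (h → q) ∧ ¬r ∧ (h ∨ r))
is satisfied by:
  {r: True, q: True}
  {r: True, q: False}
  {q: True, r: False}


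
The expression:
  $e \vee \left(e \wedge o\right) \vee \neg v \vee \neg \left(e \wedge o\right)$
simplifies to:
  $\text{True}$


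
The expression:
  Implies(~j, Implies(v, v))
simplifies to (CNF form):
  True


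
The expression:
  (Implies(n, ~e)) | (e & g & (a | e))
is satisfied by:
  {g: True, e: False, n: False}
  {e: False, n: False, g: False}
  {n: True, g: True, e: False}
  {n: True, e: False, g: False}
  {g: True, e: True, n: False}
  {e: True, g: False, n: False}
  {n: True, e: True, g: True}


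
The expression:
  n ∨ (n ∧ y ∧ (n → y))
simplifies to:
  n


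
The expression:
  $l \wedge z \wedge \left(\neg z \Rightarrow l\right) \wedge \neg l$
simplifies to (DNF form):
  $\text{False}$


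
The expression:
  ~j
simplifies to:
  ~j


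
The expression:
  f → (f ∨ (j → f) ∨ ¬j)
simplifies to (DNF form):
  True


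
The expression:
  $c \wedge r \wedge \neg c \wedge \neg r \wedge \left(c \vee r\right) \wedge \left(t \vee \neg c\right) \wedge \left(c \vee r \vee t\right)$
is never true.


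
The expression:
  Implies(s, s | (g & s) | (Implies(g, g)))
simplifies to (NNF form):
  True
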